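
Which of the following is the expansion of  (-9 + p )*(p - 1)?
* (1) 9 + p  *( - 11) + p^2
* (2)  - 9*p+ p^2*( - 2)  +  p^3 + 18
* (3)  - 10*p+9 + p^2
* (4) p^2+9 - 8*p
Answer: 3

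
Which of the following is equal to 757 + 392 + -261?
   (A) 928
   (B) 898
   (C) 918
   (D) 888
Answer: D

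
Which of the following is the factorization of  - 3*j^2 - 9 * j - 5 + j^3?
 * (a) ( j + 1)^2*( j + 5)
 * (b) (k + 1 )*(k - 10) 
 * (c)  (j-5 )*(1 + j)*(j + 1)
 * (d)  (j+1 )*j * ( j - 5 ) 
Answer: c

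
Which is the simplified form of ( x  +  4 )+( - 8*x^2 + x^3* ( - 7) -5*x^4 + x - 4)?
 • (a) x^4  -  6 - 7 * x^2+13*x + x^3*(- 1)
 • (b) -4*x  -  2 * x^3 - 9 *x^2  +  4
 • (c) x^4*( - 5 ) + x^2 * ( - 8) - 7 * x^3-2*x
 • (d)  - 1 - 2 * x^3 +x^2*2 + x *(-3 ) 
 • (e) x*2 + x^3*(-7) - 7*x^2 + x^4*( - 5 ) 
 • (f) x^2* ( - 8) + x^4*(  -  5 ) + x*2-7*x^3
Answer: f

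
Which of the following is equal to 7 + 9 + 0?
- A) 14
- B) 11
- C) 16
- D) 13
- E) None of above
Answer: C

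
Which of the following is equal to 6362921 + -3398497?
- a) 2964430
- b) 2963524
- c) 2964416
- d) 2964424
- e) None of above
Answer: d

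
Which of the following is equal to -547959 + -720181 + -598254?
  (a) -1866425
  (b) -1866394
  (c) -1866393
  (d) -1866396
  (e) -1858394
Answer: b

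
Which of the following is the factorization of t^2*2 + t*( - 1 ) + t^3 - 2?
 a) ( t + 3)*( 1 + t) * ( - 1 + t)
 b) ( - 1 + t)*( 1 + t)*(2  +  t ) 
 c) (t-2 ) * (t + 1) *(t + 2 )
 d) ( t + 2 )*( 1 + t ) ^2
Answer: b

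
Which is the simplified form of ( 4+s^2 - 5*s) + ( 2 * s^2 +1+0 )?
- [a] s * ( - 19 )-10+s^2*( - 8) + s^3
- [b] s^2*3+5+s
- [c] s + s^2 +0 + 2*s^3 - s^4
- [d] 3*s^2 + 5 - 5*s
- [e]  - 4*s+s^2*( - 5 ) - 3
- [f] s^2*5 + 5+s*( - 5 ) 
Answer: d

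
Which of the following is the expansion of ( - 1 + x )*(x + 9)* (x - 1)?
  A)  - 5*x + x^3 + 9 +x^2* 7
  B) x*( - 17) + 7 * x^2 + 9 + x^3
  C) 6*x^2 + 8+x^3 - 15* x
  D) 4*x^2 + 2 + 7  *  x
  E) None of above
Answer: B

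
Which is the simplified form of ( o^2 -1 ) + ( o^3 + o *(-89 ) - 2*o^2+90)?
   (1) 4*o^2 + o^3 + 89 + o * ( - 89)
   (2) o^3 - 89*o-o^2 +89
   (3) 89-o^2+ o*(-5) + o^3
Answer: 2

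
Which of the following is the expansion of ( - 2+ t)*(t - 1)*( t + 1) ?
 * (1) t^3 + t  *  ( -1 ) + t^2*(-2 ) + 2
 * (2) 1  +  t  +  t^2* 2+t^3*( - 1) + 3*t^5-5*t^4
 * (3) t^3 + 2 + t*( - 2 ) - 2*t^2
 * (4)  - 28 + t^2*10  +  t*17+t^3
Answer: 1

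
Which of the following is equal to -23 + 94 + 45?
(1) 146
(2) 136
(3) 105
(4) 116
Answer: 4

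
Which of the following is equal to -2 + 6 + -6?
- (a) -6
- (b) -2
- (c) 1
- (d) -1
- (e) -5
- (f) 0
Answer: b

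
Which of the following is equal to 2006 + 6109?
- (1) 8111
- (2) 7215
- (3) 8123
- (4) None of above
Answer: 4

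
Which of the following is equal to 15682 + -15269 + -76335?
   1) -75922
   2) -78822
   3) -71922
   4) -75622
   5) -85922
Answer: 1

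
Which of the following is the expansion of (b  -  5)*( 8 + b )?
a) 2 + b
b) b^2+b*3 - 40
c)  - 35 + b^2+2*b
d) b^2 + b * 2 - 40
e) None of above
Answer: b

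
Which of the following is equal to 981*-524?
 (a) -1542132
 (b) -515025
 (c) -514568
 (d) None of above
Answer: d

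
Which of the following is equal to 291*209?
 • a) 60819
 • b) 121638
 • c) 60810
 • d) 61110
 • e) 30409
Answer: a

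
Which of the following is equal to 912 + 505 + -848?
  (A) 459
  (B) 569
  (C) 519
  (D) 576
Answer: B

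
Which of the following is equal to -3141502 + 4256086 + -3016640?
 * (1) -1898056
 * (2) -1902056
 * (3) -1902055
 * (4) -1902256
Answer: 2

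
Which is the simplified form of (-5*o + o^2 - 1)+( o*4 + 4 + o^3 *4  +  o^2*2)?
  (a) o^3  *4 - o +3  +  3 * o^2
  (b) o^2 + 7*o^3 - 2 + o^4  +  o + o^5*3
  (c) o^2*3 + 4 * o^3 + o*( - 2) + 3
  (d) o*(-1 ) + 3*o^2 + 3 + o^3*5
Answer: a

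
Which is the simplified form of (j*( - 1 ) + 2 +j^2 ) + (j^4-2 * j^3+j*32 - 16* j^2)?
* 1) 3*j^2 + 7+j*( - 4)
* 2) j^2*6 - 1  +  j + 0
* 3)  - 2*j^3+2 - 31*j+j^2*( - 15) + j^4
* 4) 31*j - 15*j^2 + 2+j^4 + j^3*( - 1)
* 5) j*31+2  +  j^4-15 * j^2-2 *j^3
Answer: 5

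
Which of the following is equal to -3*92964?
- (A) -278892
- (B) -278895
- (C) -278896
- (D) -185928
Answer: A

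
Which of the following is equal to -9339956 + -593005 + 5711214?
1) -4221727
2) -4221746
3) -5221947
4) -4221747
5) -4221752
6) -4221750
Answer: 4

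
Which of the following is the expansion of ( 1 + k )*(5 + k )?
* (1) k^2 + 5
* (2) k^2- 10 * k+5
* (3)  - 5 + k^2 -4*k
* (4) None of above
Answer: 4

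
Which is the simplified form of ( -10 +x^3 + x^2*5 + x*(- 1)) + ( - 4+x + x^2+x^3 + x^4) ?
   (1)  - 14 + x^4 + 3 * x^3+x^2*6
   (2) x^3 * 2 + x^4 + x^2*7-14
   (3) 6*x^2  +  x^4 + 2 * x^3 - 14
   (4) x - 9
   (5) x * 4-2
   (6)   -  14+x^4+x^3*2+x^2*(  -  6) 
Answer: 3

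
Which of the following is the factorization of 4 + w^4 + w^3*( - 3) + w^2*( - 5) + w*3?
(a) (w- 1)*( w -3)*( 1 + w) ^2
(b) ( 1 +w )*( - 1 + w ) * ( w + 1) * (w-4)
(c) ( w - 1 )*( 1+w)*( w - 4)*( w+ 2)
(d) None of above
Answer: b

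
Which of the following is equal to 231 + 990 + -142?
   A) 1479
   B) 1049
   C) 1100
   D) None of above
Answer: D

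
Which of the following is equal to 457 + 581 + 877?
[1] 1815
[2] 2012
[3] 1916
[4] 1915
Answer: 4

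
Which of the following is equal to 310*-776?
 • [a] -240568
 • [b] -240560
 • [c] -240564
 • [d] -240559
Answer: b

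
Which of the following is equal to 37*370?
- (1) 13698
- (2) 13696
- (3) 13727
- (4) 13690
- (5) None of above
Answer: 4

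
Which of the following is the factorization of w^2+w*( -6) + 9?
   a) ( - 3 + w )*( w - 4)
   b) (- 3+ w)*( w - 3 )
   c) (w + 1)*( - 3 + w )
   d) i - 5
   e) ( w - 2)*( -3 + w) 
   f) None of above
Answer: b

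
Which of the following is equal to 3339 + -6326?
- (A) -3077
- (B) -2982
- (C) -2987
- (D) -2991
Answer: C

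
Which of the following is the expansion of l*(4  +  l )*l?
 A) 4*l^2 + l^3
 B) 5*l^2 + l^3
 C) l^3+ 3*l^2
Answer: A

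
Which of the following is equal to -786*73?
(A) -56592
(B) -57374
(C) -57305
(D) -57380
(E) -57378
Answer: E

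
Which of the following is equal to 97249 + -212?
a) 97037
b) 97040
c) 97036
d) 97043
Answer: a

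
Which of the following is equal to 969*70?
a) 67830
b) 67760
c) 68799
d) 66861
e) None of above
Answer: a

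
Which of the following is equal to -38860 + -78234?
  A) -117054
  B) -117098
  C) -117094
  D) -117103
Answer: C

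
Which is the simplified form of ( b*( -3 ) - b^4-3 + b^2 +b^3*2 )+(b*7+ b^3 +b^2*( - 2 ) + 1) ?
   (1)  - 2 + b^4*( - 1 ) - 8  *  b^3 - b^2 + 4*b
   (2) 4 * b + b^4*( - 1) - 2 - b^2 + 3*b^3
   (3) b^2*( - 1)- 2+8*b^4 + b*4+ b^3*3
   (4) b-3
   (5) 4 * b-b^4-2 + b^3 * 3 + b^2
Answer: 2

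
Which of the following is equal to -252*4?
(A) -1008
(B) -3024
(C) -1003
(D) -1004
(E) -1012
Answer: A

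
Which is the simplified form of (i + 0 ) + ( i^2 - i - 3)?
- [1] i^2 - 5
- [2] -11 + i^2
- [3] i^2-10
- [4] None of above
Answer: 4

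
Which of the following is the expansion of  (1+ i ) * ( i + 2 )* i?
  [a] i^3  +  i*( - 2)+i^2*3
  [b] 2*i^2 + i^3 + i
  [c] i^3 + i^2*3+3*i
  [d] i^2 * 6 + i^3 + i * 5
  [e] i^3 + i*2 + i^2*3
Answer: e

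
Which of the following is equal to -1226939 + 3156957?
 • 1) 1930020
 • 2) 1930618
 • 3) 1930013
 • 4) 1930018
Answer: 4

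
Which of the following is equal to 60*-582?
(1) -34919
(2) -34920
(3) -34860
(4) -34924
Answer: 2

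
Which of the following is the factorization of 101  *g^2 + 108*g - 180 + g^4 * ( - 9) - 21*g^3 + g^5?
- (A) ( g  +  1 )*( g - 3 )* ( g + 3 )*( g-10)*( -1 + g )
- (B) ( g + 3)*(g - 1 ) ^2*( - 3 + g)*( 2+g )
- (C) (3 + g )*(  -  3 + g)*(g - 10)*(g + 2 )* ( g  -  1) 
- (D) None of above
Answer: C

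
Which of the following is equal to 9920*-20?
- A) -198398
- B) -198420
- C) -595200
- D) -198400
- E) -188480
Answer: D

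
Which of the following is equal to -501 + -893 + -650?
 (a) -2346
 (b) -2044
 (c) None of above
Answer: b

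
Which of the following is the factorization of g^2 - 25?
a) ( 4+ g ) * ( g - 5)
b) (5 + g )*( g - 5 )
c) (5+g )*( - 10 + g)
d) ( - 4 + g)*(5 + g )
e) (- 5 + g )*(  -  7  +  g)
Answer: b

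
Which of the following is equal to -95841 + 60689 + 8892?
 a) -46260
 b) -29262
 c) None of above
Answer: c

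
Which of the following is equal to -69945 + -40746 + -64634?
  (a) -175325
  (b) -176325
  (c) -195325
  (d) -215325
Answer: a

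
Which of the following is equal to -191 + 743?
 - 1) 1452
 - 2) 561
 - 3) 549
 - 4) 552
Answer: 4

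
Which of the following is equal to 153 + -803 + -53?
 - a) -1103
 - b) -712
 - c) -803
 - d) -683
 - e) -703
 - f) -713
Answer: e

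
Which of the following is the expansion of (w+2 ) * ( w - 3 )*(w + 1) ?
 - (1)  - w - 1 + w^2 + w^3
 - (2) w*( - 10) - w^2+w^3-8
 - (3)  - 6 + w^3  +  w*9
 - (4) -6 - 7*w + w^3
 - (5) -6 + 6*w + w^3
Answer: 4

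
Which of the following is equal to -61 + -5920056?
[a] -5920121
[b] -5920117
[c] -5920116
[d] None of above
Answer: b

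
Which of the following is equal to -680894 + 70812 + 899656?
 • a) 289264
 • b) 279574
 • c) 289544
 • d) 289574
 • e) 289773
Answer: d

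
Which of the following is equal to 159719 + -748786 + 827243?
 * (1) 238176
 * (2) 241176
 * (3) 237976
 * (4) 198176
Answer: 1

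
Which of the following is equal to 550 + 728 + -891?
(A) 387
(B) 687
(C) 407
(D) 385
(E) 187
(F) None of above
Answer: A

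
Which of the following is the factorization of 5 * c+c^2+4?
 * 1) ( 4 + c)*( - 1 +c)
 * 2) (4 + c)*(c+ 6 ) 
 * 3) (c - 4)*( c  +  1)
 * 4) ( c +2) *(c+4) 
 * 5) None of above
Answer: 5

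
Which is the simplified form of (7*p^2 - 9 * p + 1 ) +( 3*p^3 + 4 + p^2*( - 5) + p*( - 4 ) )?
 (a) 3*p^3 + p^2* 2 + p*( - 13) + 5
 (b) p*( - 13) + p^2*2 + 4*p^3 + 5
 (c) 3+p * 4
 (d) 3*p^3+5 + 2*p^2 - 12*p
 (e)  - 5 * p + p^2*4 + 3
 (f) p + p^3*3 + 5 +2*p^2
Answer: a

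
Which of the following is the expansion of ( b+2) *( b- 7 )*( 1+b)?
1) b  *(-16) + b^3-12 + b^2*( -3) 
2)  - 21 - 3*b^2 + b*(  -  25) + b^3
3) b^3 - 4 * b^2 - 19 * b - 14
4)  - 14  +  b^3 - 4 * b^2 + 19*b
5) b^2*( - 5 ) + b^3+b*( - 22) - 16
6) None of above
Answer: 3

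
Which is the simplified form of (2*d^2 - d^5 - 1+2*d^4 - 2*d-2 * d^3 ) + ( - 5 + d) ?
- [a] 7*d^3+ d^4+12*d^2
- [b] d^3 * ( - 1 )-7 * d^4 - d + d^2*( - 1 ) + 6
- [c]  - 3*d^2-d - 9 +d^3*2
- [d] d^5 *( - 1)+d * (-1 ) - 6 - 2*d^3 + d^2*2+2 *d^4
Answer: d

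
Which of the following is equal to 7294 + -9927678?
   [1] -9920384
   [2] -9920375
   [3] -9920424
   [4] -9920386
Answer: 1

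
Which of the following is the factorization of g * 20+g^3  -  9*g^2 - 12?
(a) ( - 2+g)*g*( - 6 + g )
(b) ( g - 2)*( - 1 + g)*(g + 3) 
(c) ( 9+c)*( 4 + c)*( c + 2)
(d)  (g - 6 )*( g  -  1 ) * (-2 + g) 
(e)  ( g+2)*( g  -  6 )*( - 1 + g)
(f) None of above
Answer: d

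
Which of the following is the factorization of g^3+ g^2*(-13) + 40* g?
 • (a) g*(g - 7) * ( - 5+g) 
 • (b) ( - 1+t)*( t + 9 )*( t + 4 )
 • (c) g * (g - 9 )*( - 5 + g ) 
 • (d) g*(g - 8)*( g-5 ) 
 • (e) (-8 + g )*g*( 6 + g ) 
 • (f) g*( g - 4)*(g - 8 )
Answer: d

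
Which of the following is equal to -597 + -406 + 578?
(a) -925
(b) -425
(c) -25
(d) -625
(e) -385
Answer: b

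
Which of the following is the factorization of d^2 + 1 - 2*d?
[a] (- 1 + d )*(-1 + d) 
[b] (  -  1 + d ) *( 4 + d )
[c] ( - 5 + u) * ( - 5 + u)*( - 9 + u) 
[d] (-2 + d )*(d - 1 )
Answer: a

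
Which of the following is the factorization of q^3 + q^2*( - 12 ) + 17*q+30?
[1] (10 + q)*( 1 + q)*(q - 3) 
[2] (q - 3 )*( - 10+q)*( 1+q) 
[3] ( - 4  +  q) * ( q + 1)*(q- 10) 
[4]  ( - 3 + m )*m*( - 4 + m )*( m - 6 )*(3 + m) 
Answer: 2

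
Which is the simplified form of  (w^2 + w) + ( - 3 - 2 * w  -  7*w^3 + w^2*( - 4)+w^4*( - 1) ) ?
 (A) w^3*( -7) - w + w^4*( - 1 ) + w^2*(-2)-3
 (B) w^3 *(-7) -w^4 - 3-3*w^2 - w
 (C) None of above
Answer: B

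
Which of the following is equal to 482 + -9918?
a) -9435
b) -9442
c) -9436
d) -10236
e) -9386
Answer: c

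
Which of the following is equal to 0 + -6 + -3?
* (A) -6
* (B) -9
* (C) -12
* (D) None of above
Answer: B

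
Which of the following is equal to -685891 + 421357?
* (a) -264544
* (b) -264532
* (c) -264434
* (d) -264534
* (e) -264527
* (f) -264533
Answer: d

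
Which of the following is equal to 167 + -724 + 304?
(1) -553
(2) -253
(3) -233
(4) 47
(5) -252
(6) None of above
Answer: 2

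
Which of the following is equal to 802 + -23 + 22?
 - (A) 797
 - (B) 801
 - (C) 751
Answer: B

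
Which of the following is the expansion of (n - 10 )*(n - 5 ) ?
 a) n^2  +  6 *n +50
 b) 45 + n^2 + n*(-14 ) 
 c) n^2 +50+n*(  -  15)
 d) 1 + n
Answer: c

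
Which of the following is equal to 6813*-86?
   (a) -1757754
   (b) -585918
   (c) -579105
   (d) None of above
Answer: b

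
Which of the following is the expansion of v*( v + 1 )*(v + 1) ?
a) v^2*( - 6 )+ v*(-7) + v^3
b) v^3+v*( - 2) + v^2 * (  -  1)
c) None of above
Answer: c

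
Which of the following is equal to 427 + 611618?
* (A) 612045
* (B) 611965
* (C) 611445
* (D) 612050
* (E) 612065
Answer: A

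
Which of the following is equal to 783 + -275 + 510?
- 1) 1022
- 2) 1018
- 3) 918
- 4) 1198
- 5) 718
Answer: 2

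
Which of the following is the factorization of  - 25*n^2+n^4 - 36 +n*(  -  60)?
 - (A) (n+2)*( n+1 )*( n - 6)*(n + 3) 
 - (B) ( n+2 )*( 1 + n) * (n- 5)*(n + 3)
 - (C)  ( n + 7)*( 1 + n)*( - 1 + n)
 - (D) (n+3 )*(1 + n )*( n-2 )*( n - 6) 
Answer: A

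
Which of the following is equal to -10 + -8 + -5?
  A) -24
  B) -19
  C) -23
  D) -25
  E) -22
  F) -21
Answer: C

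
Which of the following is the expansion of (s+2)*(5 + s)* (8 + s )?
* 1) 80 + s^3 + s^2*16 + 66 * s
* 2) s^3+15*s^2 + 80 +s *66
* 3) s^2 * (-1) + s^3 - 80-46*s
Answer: 2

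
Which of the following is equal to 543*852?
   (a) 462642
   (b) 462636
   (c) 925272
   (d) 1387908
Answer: b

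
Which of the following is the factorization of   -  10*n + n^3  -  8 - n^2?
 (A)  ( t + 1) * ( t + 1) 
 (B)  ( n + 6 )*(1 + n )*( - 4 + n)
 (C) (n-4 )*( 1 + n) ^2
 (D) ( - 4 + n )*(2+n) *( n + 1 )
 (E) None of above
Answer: D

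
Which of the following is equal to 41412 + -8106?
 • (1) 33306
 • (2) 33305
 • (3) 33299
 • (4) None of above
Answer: 1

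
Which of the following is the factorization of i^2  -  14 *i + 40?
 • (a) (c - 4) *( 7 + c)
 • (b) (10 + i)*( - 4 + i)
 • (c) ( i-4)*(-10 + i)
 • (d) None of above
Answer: c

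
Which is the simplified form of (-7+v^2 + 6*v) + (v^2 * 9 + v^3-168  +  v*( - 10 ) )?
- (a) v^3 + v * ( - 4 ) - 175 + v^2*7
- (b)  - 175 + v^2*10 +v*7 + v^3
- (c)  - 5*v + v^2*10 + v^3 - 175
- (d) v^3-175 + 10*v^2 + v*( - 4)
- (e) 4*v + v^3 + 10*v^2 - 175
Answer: d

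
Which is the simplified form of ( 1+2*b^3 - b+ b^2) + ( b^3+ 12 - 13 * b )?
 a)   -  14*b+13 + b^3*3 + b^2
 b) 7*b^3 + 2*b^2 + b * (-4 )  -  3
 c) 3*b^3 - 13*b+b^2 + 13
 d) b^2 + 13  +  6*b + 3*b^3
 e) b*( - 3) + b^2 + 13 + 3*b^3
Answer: a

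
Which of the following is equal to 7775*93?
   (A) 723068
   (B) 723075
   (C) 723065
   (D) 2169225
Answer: B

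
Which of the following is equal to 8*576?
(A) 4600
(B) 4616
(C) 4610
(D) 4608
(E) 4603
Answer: D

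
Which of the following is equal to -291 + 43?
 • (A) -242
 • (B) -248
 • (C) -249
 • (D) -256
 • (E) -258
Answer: B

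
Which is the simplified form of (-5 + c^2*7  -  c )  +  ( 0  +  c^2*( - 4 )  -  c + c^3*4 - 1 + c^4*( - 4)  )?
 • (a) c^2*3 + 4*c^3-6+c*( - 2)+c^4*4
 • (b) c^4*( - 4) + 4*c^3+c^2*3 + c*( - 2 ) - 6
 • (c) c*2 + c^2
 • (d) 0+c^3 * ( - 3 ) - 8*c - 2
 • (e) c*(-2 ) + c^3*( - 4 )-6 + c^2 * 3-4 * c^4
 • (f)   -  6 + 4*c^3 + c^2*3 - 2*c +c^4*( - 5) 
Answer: b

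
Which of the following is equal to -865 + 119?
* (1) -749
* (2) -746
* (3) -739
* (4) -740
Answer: 2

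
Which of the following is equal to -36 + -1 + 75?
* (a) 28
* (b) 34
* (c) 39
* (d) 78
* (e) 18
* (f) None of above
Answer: f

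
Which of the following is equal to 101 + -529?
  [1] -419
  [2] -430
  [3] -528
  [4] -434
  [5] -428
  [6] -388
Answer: 5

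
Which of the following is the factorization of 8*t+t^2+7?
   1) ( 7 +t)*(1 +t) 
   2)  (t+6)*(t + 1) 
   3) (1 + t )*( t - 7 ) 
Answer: 1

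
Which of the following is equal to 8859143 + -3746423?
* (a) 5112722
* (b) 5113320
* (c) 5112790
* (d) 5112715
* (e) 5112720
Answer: e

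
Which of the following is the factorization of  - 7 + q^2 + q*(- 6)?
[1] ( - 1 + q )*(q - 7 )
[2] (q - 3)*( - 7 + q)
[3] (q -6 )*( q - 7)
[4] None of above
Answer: 4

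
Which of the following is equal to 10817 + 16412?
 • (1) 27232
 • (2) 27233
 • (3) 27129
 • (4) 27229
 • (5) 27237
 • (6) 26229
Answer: 4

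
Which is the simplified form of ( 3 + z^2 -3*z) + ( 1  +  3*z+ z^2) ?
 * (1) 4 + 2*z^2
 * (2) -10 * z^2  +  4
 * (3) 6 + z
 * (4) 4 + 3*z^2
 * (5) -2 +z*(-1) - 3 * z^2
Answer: 1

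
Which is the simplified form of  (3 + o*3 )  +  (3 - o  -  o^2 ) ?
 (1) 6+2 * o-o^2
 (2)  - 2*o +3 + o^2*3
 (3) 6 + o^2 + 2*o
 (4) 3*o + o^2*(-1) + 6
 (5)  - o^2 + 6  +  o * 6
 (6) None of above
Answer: 1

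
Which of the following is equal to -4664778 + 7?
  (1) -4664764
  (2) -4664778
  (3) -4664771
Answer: 3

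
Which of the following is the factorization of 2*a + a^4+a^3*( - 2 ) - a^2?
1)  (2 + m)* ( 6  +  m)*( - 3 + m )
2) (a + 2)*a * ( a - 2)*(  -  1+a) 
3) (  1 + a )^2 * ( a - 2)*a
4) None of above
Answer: 4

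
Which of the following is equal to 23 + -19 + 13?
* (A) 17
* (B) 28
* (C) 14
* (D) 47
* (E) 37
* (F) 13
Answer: A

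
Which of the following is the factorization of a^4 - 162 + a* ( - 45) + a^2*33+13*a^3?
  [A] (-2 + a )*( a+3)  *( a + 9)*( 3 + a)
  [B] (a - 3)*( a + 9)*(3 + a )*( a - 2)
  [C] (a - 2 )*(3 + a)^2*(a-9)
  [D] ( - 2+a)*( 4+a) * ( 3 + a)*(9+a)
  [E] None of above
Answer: A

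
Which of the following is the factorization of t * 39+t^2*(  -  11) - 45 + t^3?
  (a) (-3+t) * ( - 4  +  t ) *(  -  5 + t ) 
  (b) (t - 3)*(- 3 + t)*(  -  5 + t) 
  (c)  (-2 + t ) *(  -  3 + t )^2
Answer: b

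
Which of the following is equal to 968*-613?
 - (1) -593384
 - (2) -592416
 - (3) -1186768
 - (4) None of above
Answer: 1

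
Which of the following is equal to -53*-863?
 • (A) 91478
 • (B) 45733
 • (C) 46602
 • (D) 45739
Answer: D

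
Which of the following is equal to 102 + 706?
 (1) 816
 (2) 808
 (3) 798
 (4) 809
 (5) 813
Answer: 2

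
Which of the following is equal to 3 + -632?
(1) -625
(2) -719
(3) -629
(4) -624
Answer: 3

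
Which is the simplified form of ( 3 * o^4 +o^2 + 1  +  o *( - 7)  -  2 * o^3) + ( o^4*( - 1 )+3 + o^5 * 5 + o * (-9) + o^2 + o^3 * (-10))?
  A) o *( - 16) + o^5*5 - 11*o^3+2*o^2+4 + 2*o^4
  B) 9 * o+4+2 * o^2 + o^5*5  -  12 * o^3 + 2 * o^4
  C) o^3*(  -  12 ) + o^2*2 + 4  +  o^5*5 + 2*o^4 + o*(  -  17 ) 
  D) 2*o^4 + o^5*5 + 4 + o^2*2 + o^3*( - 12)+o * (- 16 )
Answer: D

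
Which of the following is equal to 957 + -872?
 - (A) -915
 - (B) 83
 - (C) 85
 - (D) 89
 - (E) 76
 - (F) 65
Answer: C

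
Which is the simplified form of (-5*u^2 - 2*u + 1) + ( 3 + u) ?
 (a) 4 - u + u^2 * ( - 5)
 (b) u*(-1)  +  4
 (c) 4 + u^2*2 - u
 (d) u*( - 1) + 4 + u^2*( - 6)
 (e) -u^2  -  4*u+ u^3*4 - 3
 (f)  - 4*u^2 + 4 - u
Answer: a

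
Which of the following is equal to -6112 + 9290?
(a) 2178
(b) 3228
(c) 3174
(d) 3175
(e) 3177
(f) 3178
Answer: f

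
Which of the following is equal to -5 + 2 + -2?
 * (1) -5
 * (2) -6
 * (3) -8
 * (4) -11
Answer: 1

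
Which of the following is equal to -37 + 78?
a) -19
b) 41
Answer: b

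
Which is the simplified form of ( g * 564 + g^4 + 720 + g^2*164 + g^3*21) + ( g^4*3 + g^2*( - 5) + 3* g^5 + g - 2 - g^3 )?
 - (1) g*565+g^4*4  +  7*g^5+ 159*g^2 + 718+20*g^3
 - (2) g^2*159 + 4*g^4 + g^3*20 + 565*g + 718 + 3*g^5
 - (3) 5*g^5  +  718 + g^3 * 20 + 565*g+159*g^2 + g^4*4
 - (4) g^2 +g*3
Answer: 2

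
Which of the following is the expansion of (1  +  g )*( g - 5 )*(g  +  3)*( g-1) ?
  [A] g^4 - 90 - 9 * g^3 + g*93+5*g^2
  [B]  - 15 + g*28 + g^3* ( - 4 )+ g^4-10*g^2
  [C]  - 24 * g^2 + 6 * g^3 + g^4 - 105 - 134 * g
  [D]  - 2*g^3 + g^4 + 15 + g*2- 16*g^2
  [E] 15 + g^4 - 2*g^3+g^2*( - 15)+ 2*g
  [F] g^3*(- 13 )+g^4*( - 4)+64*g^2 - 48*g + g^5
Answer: D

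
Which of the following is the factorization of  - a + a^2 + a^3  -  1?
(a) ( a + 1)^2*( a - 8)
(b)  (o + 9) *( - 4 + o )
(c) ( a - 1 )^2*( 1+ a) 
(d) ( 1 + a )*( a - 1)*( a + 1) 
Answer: d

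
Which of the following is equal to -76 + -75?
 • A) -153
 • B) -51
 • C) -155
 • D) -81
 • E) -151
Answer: E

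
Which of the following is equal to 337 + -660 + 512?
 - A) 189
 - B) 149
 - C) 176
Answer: A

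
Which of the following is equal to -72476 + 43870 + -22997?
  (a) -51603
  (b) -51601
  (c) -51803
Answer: a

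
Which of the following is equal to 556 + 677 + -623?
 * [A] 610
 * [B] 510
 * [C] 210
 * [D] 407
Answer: A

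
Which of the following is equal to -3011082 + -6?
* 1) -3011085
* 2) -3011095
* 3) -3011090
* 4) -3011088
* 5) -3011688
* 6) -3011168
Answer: 4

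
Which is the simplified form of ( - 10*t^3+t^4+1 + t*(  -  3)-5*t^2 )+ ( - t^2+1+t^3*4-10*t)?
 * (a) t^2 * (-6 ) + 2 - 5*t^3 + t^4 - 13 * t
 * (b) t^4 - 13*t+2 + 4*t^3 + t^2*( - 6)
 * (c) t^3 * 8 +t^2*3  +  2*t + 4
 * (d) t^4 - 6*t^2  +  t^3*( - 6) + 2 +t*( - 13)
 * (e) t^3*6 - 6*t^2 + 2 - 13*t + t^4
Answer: d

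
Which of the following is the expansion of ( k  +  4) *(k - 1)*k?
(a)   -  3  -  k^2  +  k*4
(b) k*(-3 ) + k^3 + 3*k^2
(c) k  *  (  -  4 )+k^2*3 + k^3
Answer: c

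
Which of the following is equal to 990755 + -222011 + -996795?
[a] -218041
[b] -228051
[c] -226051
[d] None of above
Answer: b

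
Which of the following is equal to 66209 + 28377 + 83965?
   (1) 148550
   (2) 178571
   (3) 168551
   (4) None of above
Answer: 4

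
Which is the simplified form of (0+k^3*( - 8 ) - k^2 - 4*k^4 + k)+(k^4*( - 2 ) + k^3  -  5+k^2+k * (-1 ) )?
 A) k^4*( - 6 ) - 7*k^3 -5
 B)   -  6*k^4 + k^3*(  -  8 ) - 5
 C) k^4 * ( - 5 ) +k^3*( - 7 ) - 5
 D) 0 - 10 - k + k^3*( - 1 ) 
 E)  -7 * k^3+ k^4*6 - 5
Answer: A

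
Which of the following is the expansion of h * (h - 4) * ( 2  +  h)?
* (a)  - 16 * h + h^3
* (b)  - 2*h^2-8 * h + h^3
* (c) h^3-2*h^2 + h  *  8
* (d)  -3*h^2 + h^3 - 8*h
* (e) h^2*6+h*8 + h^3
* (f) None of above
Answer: b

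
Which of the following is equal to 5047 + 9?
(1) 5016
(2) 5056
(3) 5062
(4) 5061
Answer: 2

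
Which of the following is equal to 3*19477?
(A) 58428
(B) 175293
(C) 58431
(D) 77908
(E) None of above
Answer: C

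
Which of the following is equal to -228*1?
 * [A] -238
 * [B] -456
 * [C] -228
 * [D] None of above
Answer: C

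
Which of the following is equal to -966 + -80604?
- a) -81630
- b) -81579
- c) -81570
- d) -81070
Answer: c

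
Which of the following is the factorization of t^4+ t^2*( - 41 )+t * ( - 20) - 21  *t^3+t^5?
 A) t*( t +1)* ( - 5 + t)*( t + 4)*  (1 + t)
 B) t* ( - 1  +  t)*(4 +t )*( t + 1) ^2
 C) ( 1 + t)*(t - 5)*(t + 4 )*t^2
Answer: A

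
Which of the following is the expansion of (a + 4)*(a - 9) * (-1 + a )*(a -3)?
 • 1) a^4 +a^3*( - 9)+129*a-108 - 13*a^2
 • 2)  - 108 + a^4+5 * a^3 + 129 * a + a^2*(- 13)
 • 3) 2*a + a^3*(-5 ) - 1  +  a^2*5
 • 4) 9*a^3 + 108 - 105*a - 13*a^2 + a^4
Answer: 1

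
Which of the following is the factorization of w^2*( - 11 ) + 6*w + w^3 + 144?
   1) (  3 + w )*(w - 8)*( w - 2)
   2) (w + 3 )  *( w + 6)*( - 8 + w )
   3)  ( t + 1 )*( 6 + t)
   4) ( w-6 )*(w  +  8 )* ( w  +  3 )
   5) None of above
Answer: 5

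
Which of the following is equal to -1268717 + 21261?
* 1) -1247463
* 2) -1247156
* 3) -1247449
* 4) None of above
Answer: 4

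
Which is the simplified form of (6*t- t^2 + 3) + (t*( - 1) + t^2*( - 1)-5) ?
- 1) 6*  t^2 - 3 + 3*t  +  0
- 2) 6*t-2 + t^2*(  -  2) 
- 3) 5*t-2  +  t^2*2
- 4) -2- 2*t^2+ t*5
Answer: 4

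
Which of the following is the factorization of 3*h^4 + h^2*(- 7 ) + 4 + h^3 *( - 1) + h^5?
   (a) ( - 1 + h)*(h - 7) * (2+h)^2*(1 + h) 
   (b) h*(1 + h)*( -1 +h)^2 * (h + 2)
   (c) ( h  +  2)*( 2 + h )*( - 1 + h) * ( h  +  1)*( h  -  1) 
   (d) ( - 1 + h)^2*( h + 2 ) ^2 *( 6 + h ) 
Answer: c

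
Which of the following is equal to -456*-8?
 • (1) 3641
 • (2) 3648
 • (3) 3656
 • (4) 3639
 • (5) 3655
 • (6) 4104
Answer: 2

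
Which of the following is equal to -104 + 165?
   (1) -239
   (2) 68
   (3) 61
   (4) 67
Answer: 3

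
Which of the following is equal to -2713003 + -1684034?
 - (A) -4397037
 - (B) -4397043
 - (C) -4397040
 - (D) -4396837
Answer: A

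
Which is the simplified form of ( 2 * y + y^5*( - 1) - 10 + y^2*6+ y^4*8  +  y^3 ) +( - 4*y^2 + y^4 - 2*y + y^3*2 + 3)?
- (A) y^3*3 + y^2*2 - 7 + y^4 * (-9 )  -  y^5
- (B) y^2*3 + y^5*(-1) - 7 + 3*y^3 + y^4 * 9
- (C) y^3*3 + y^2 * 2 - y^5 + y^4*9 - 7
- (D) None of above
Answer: C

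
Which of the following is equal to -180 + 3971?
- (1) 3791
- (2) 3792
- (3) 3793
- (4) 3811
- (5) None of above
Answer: 1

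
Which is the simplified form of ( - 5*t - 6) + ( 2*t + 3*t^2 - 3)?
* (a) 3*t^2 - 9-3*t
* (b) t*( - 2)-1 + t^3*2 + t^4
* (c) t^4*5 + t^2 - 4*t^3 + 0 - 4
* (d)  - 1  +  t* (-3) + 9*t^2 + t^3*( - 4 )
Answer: a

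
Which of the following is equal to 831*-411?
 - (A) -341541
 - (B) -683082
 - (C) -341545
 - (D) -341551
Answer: A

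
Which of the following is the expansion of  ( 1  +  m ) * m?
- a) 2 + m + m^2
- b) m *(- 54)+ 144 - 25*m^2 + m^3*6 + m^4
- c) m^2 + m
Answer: c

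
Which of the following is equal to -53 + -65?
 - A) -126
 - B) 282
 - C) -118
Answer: C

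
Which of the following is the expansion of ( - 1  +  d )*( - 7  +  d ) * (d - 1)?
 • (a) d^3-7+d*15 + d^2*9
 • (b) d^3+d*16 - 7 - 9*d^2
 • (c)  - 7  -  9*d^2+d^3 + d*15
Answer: c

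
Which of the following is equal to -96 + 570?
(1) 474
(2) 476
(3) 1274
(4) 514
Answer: 1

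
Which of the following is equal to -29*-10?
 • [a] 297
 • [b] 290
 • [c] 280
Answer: b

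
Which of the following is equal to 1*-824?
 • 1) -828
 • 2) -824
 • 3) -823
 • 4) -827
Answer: 2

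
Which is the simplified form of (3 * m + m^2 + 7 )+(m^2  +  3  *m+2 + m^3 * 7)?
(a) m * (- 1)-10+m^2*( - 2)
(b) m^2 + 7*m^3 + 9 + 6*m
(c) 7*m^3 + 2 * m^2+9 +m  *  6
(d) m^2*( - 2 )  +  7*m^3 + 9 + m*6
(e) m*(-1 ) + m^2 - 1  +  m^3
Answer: c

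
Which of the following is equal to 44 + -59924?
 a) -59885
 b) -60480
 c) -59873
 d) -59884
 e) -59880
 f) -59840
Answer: e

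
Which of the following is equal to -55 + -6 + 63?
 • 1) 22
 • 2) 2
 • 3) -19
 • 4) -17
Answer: 2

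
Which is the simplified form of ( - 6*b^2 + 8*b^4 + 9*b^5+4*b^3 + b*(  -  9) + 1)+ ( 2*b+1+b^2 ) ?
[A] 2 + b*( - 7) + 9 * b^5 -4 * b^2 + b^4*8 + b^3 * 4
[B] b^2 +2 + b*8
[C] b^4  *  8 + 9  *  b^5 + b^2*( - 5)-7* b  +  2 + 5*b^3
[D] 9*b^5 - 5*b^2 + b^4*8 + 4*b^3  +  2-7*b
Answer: D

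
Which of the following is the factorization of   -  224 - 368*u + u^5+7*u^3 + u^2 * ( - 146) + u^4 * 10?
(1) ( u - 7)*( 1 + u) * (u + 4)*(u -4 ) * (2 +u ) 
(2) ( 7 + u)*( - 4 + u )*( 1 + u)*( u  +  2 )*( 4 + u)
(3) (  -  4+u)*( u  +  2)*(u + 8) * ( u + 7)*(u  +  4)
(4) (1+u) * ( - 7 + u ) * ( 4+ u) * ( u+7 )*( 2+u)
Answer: 2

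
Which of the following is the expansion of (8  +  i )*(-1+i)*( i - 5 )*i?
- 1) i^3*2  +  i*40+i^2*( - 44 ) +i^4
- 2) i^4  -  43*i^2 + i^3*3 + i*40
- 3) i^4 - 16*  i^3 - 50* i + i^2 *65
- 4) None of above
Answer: 4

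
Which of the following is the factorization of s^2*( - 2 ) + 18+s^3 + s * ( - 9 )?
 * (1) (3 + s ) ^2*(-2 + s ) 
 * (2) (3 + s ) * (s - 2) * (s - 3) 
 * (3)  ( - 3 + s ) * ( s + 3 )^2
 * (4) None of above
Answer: 2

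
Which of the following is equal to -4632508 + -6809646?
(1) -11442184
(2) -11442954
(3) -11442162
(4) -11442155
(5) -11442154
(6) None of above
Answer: 5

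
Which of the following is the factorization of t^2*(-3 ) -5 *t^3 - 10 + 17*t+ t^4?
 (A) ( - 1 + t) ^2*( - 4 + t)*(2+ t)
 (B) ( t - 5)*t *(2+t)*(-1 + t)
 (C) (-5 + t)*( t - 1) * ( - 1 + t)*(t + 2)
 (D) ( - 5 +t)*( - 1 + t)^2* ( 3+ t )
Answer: C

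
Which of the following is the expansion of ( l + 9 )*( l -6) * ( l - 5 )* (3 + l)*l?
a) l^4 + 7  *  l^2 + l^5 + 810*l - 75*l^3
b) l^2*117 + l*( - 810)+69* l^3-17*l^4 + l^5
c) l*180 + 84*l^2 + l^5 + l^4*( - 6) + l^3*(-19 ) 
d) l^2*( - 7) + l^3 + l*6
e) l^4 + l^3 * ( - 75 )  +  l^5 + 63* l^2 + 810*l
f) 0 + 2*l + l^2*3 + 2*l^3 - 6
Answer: e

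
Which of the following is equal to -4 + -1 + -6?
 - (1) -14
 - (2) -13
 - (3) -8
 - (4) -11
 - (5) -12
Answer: 4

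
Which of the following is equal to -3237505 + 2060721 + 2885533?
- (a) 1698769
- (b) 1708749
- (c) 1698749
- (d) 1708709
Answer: b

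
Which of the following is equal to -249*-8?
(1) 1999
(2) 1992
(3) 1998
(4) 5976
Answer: 2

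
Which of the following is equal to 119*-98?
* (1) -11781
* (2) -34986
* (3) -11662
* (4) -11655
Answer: 3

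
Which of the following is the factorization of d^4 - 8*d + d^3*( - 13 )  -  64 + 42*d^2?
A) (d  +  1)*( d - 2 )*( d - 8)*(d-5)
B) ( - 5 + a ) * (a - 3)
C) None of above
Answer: C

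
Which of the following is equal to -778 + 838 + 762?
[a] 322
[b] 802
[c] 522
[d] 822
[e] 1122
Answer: d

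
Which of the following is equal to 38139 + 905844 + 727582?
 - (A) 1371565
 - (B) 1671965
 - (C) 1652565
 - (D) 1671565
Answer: D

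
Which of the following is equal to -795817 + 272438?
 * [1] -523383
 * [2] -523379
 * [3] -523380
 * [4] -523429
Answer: 2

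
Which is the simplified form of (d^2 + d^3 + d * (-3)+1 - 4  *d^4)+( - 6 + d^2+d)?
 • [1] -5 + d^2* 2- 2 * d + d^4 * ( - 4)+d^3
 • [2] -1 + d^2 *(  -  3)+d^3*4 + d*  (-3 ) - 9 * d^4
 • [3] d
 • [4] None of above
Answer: 1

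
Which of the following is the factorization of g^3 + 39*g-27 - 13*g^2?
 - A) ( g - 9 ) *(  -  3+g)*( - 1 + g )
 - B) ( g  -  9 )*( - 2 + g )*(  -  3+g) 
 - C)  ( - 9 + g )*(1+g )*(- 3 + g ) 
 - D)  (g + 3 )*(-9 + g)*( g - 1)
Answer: A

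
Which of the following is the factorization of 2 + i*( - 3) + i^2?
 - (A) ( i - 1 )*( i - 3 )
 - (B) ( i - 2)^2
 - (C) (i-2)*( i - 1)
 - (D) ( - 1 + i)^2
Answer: C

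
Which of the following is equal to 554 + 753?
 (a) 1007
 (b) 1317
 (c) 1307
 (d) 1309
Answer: c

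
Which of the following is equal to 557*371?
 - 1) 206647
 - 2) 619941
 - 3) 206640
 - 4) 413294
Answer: 1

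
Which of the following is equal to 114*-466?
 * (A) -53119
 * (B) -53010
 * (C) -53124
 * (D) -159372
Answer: C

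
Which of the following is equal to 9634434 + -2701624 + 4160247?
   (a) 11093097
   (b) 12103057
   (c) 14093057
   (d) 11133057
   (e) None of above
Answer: e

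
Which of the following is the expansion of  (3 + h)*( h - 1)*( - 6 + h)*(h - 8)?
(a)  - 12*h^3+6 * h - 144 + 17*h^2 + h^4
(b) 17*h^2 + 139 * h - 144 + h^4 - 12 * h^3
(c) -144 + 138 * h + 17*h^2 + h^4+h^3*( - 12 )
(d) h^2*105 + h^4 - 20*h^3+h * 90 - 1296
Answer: c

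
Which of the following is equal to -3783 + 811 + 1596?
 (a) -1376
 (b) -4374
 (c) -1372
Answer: a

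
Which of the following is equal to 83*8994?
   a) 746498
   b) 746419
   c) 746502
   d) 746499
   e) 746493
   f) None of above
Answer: c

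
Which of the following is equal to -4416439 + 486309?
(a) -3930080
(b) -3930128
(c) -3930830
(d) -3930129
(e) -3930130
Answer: e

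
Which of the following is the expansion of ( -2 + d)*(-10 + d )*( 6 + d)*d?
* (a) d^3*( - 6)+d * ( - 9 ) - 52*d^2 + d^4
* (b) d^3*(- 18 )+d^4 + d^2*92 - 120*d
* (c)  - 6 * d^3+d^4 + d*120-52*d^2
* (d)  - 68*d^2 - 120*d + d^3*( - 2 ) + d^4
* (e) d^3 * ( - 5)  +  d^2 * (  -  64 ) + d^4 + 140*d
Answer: c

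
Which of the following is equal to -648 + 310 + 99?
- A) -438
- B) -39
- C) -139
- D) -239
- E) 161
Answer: D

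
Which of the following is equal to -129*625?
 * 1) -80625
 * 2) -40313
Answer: 1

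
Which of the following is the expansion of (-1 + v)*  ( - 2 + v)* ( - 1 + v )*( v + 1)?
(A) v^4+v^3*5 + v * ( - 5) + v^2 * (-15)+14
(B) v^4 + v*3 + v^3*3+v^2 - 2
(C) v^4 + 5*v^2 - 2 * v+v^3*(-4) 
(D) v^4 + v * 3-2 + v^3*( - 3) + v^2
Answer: D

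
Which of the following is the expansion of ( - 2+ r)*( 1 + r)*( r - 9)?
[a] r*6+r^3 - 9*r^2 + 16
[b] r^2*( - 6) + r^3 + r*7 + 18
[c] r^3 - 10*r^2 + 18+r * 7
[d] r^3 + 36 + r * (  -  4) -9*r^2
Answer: c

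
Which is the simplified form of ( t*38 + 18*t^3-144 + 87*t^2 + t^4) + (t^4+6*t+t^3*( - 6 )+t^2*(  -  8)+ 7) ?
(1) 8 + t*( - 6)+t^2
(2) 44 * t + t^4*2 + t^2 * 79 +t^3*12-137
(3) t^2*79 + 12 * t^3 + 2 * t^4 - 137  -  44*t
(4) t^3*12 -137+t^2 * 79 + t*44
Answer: 2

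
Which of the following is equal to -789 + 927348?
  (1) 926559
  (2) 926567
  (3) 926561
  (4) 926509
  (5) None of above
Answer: 1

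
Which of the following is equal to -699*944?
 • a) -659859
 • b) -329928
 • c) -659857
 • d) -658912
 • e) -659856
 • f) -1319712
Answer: e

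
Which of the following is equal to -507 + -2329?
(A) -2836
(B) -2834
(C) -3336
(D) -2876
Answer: A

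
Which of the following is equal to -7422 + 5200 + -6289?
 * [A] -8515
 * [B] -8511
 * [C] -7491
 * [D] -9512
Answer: B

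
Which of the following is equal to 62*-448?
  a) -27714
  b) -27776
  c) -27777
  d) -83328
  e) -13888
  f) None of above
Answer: b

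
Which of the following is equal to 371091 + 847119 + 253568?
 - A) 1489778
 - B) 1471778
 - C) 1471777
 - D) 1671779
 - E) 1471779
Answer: B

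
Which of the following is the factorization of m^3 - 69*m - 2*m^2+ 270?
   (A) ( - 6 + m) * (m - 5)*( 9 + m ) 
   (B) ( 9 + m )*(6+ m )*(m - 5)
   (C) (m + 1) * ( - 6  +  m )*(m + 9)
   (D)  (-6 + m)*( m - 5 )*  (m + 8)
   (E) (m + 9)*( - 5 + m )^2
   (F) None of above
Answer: A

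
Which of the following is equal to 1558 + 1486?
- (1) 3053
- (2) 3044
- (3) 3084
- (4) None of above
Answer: 2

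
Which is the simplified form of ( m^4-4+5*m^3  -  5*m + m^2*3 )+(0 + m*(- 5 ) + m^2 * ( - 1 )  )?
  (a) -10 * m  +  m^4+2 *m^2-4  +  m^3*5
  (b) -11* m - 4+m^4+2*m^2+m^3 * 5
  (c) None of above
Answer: a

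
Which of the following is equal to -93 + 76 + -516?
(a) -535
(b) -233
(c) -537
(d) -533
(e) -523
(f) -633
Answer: d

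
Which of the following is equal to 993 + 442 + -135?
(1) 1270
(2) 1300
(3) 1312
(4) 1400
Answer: 2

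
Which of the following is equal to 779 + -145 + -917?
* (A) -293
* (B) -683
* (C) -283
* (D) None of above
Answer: C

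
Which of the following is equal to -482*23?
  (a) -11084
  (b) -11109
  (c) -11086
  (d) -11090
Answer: c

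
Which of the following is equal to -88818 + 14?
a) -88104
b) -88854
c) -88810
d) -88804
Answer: d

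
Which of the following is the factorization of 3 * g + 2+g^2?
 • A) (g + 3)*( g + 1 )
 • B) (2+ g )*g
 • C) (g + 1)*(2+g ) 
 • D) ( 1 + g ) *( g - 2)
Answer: C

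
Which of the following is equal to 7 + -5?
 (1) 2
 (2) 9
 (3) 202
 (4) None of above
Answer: 1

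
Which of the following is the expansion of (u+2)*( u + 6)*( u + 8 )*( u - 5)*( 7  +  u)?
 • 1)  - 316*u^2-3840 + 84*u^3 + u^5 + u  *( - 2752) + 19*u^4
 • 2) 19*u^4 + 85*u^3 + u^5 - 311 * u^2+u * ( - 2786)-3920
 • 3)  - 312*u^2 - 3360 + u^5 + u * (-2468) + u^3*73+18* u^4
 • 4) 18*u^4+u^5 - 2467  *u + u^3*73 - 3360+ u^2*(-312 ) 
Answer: 3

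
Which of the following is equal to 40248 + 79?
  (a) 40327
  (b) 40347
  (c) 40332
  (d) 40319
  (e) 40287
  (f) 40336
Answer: a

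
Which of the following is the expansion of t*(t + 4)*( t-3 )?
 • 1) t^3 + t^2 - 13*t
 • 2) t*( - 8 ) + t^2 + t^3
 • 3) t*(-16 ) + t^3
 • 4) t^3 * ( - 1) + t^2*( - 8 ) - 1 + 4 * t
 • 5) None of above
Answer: 5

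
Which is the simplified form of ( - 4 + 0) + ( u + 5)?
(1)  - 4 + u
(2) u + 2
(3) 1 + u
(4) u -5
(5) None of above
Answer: 3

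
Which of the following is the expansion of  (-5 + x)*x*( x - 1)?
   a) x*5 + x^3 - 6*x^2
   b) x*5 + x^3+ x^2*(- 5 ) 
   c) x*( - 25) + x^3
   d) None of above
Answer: a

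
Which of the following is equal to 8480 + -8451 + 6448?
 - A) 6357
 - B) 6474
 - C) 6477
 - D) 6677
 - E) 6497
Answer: C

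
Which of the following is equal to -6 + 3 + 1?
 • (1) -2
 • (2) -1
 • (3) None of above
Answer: 1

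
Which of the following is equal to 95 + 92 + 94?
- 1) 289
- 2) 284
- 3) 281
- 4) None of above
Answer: 3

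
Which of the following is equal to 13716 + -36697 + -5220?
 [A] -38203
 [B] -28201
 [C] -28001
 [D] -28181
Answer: B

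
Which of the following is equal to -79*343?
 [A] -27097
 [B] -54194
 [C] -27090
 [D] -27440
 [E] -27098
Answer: A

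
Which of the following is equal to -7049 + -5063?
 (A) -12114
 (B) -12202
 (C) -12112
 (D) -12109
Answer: C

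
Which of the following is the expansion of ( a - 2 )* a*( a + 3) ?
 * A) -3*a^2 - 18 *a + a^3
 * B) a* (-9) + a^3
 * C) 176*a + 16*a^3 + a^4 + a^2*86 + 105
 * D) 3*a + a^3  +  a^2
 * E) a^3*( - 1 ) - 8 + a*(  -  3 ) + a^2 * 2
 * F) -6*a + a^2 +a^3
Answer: F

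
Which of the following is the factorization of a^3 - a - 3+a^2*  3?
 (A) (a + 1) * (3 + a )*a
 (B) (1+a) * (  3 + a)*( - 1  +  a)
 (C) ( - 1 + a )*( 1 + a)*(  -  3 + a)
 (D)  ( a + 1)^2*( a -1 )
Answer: B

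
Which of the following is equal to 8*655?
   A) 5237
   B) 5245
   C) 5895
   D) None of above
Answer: D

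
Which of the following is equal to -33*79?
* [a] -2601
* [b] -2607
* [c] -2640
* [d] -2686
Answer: b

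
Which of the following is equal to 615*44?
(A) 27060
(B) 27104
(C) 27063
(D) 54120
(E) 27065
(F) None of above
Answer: A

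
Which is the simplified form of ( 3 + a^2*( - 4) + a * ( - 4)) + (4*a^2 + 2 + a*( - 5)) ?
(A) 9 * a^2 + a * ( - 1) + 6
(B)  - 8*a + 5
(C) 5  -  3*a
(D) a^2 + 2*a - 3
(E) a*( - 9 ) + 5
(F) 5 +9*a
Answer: E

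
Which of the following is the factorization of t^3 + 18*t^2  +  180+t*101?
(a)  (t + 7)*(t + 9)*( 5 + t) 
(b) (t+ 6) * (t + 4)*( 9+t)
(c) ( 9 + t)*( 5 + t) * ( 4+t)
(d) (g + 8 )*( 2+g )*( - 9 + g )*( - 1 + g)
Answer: c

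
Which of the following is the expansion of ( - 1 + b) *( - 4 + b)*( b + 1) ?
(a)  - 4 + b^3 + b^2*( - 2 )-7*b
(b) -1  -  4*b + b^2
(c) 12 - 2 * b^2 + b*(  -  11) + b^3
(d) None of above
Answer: d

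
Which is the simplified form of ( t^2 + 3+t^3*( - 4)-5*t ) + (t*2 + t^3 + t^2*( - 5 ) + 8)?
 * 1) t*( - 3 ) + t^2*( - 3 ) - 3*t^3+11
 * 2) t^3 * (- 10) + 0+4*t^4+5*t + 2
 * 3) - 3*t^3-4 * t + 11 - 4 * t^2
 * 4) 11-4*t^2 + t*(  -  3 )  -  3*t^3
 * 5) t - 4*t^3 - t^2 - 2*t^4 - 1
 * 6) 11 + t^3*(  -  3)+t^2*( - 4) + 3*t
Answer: 4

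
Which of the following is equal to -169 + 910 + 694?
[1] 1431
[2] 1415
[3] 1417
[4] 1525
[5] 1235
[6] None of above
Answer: 6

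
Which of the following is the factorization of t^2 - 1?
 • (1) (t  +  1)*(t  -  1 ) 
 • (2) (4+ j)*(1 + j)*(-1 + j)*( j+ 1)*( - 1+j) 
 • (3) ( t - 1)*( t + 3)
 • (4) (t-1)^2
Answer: 1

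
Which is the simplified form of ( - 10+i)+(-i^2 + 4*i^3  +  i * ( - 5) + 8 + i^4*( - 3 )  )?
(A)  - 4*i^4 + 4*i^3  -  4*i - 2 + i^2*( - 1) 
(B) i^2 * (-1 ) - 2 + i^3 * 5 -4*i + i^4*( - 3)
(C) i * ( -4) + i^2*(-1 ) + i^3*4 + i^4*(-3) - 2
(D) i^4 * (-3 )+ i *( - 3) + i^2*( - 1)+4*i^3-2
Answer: C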